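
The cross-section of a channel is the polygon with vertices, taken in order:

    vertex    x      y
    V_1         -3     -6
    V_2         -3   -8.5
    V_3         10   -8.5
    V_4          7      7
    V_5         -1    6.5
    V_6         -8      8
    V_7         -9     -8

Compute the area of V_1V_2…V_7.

Σ = (7.5) + (110.5) + (129.5) + (52.5) + (44) + (136) + (30) = 510
Area = |Σ|/2 = 255.

255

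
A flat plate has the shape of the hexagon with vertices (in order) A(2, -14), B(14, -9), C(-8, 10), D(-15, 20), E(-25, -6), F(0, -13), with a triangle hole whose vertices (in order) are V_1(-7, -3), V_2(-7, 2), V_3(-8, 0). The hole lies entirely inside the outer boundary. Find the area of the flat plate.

586

Outer boundary:
Apply Gauss's area formula: 2A = Σ (x_i·y_{i+1} − x_{i+1}·y_i), indices taken mod 6.
Cross-terms: 178, 68, -10, 590, 325, 26  ⇒  Σ = 1177
Area = |Σ|/2 = 588.5.
Hole:
Σ = (-35) + (16) + (24) = 5
Area = |Σ|/2 = 2.5.
Net area = 588.5 − 2.5 = 586.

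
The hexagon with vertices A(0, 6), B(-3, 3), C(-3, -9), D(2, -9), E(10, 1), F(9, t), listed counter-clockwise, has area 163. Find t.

9

The doubled signed area Σ (x_i y_{i+1} − x_{i+1} y_i) is linear in t.
With t=0 it equals 236; the coefficient of t is 10 (from the two edges through F).
So 10·t + 236 = 2·163 = 326 ⇒ t = 9.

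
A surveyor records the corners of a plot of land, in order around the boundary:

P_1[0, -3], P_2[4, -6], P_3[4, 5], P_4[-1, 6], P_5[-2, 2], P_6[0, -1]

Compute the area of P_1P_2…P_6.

48.5

Σ = (12) + (44) + (29) + (10) + (2) + (0) = 97
Area = |Σ|/2 = 48.5.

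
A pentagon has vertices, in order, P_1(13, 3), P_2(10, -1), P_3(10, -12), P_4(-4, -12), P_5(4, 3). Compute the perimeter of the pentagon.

56

|P_1P_2| = √((-3)² + (-4)²) = √25 = 5
|P_2P_3| = √((0)² + (-11)²) = √121 = 11
|P_3P_4| = √((-14)² + (0)²) = √196 = 14
|P_4P_5| = √((8)² + (15)²) = √289 = 17
|P_5P_1| = √((9)² + (0)²) = √81 = 9
Perimeter = 5 + 11 + 14 + 17 + 9 = 56.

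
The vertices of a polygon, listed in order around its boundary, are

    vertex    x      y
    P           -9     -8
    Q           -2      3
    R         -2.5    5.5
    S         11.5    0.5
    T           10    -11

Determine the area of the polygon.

210.75

P→Q: (-9)(3) − (-2)(-8) = -43
Q→R: (-2)(5.5) − (-2.5)(3) = -3.5
R→S: (-2.5)(0.5) − (11.5)(5.5) = -64.5
S→T: (11.5)(-11) − (10)(0.5) = -131.5
T→P: (10)(-8) − (-9)(-11) = -179
Σ = -421.5
Area = |Σ|/2 = 210.75.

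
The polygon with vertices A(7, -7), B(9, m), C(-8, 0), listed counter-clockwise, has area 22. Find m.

-5

The doubled signed area Σ (x_i y_{i+1} − x_{i+1} y_i) is linear in m.
With m=0 it equals 119; the coefficient of m is 15 (from the two edges through B).
So 15·m + 119 = 2·22 = 44 ⇒ m = -5.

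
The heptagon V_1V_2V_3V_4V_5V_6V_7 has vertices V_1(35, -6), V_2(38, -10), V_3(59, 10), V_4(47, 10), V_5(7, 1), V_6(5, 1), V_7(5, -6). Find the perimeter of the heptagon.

|V_1V_2| = √((3)² + (-4)²) = √25 = 5
|V_2V_3| = √((21)² + (20)²) = √841 = 29
|V_3V_4| = √((-12)² + (0)²) = √144 = 12
|V_4V_5| = √((-40)² + (-9)²) = √1681 = 41
|V_5V_6| = √((-2)² + (0)²) = √4 = 2
|V_6V_7| = √((0)² + (-7)²) = √49 = 7
|V_7V_1| = √((30)² + (0)²) = √900 = 30
Perimeter = 5 + 29 + 12 + 41 + 2 + 7 + 30 = 126.

126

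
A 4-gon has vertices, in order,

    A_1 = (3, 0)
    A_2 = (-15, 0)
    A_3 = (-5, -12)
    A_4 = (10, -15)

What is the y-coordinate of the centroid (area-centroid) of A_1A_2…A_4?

Apply the shoelace (surveyor's) formula. First the cross-terms c_i = x_i·y_{i+1} − x_{i+1}·y_i:
  0, 180, 195, 45  ⇒  2A = 420, A = 210.
Then Σ (y_i + y_{i+1})·c_i = -8100, so ȳ = -8100 / (6·210) = -45/7.

-45/7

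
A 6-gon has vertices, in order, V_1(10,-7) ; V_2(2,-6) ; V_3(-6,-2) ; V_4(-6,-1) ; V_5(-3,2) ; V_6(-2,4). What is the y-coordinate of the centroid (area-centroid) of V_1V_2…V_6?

Apply the shoelace (surveyor's) formula. First the cross-terms c_i = x_i·y_{i+1} − x_{i+1}·y_i:
  -46, -40, -6, -15, -8, -26  ⇒  2A = -141, A = -70.5.
Then Σ (y_i + y_{i+1})·c_i = 951, so ȳ = 951 / (6·(-70.5)) = -317/141.

-317/141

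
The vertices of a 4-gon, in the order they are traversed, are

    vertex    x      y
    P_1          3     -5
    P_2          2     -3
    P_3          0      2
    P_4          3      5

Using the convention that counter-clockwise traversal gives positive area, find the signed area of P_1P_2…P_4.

Σ = (1) + (4) + (-6) + (-30) = -31
Signed area = Σ/2 = -15.5 (negative ⇒ clockwise traversal).

-15.5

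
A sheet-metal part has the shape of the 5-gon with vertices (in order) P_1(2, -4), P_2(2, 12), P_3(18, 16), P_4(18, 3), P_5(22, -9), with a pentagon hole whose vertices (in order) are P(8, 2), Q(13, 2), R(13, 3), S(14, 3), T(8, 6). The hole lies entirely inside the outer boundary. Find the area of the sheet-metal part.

Outer boundary:
Apply the shoelace formula: 2A = Σ (x_i·y_{i+1} − x_{i+1}·y_i), indices taken mod 5.
Σ = (32) + (-184) + (-234) + (-228) + (-70) = -684
Area = |Σ|/2 = 342.
Hole:
Σ = (-10) + (13) + (-3) + (60) + (-32) = 28
Area = |Σ|/2 = 14.
Net area = 342 − 14 = 328.

328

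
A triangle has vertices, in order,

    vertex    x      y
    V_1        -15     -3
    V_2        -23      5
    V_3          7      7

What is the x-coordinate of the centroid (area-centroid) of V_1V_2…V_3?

Apply the shoelace (surveyor's) formula. First the cross-terms c_i = x_i·y_{i+1} − x_{i+1}·y_i:
  -144, -196, 84  ⇒  2A = -256, A = -128.
Then Σ (x_i + x_{i+1})·c_i = 7936, so x̄ = 7936 / (6·(-128)) = -31/3.

-31/3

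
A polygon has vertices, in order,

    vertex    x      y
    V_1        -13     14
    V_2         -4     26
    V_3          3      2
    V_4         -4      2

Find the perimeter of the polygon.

62

|V_1V_2| = √((9)² + (12)²) = √225 = 15
|V_2V_3| = √((7)² + (-24)²) = √625 = 25
|V_3V_4| = √((-7)² + (0)²) = √49 = 7
|V_4V_1| = √((-9)² + (12)²) = √225 = 15
Perimeter = 15 + 25 + 7 + 15 = 62.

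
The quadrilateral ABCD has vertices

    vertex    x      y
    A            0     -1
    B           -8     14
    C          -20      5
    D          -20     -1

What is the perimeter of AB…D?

|AB| = √((-8)² + (15)²) = √289 = 17
|BC| = √((-12)² + (-9)²) = √225 = 15
|CD| = √((0)² + (-6)²) = √36 = 6
|DA| = √((20)² + (0)²) = √400 = 20
Perimeter = 17 + 15 + 6 + 20 = 58.

58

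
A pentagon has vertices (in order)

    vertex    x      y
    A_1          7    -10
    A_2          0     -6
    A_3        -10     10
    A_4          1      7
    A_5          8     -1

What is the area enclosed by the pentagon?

Apply the surveyor's formula: 2A = Σ (x_i·y_{i+1} − x_{i+1}·y_i), indices taken mod 5.
Σ = (-42) + (-60) + (-80) + (-57) + (-73) = -312
Area = |Σ|/2 = 156.

156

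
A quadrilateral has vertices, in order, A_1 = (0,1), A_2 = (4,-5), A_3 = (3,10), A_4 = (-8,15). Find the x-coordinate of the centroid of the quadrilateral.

Apply the surveyor's formula. First the cross-terms c_i = x_i·y_{i+1} − x_{i+1}·y_i:
  -4, 55, 125, -8  ⇒  2A = 168, A = 84.
Then Σ (x_i + x_{i+1})·c_i = -192, so x̄ = -192 / (6·84) = -8/21.

-8/21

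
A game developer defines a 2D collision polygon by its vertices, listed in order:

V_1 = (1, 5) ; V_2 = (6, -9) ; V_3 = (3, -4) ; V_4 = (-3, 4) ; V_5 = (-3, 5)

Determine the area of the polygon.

Apply the shoelace (surveyor's) formula: 2A = Σ (x_i·y_{i+1} − x_{i+1}·y_i), indices taken mod 5.
Cross-terms: -39, 3, 0, -3, -20  ⇒  Σ = -59
Area = |Σ|/2 = 29.5.

29.5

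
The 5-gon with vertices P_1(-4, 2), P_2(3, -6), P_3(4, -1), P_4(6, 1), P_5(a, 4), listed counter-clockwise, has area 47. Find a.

Write out the shoelace sum; only the two edges meeting at P_5 involve a:
2·Area = [(6·4 − a·1) + (a·2 − (-4)·4)] + 49
       = 1·a + 89 = 94
⇒ a = 5.

5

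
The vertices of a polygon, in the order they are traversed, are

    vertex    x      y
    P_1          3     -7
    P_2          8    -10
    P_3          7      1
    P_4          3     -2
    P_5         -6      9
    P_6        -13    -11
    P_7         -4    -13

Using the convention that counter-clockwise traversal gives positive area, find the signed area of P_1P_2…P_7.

238.5

P_1→P_2: (3)(-10) − (8)(-7) = 26
P_2→P_3: (8)(1) − (7)(-10) = 78
P_3→P_4: (7)(-2) − (3)(1) = -17
P_4→P_5: (3)(9) − (-6)(-2) = 15
P_5→P_6: (-6)(-11) − (-13)(9) = 183
P_6→P_7: (-13)(-13) − (-4)(-11) = 125
P_7→P_1: (-4)(-7) − (3)(-13) = 67
Σ = 477
Signed area = Σ/2 = 238.5 (positive ⇒ counter-clockwise traversal).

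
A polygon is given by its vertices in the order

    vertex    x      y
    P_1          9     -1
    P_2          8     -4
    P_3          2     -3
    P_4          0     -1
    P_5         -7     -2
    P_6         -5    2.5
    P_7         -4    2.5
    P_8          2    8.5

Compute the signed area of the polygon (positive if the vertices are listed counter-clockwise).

Apply the surveyor's formula: 2A = Σ (x_i·y_{i+1} − x_{i+1}·y_i), indices taken mod 8.
Σ = (-28) + (-16) + (-2) + (-7) + (-27.5) + (-2.5) + (-39) + (-78.5) = -200.5
Signed area = Σ/2 = -100.25 (negative ⇒ clockwise traversal).

-100.25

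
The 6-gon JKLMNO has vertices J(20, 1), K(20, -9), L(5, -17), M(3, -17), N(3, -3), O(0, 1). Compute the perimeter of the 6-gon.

|JK| = √((0)² + (-10)²) = √100 = 10
|KL| = √((-15)² + (-8)²) = √289 = 17
|LM| = √((-2)² + (0)²) = √4 = 2
|MN| = √((0)² + (14)²) = √196 = 14
|NO| = √((-3)² + (4)²) = √25 = 5
|OJ| = √((20)² + (0)²) = √400 = 20
Perimeter = 10 + 17 + 2 + 14 + 5 + 20 = 68.

68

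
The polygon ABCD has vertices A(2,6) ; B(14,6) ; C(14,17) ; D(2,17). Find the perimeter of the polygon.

|AB| = √((12)² + (0)²) = √144 = 12
|BC| = √((0)² + (11)²) = √121 = 11
|CD| = √((-12)² + (0)²) = √144 = 12
|DA| = √((0)² + (-11)²) = √121 = 11
Perimeter = 12 + 11 + 12 + 11 = 46.

46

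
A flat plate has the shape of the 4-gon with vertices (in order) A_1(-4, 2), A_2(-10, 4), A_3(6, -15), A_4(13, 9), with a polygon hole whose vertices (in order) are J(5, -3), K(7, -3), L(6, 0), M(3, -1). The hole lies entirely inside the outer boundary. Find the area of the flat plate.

Outer boundary:
A_1→A_2: (-4)(4) − (-10)(2) = 4
A_2→A_3: (-10)(-15) − (6)(4) = 126
A_3→A_4: (6)(9) − (13)(-15) = 249
A_4→A_1: (13)(2) − (-4)(9) = 62
Σ = 441
Area = |Σ|/2 = 220.5.
Hole:
Apply the shoelace formula: 2A = Σ (x_i·y_{i+1} − x_{i+1}·y_i), indices taken mod 4.
Cross-terms: 6, 18, -6, -4  ⇒  Σ = 14
Area = |Σ|/2 = 7.
Net area = 220.5 − 7 = 213.5.

213.5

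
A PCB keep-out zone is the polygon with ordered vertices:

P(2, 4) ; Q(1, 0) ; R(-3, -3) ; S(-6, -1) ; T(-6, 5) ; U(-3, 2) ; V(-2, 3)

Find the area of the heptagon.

37

P→Q: (2)(0) − (1)(4) = -4
Q→R: (1)(-3) − (-3)(0) = -3
R→S: (-3)(-1) − (-6)(-3) = -15
S→T: (-6)(5) − (-6)(-1) = -36
T→U: (-6)(2) − (-3)(5) = 3
U→V: (-3)(3) − (-2)(2) = -5
V→P: (-2)(4) − (2)(3) = -14
Σ = -74
Area = |Σ|/2 = 37.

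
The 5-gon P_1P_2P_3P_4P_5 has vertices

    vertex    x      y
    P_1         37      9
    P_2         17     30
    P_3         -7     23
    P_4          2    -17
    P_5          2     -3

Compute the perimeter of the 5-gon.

146

|P_1P_2| = √((-20)² + (21)²) = √841 = 29
|P_2P_3| = √((-24)² + (-7)²) = √625 = 25
|P_3P_4| = √((9)² + (-40)²) = √1681 = 41
|P_4P_5| = √((0)² + (14)²) = √196 = 14
|P_5P_1| = √((35)² + (12)²) = √1369 = 37
Perimeter = 29 + 25 + 41 + 14 + 37 = 146.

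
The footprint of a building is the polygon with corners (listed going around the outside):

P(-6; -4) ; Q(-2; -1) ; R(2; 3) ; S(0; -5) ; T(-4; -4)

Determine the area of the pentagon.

Apply the shoelace (surveyor's) formula: 2A = Σ (x_i·y_{i+1} − x_{i+1}·y_i), indices taken mod 5.
P→Q: (-6)(-1) − (-2)(-4) = -2
Q→R: (-2)(3) − (2)(-1) = -4
R→S: (2)(-5) − (0)(3) = -10
S→T: (0)(-4) − (-4)(-5) = -20
T→P: (-4)(-4) − (-6)(-4) = -8
Σ = -44
Area = |Σ|/2 = 22.

22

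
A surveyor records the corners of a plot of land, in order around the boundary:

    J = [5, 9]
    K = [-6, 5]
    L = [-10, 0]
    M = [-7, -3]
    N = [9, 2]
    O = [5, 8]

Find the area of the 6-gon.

119.5

Apply Gauss's area formula: 2A = Σ (x_i·y_{i+1} − x_{i+1}·y_i), indices taken mod 6.
Σ = (79) + (50) + (30) + (13) + (62) + (5) = 239
Area = |Σ|/2 = 119.5.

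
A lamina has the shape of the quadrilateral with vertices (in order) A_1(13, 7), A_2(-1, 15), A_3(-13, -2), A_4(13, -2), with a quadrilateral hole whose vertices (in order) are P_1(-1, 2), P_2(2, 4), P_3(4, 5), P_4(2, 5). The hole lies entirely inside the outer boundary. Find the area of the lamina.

281.5

Outer boundary:
Apply Gauss's area formula: 2A = Σ (x_i·y_{i+1} − x_{i+1}·y_i), indices taken mod 4.
Cross-terms: 202, 197, 52, 117  ⇒  Σ = 568
Area = |Σ|/2 = 284.
Hole:
P_1→P_2: (-1)(4) − (2)(2) = -8
P_2→P_3: (2)(5) − (4)(4) = -6
P_3→P_4: (4)(5) − (2)(5) = 10
P_4→P_1: (2)(2) − (-1)(5) = 9
Σ = 5
Area = |Σ|/2 = 2.5.
Net area = 284 − 2.5 = 281.5.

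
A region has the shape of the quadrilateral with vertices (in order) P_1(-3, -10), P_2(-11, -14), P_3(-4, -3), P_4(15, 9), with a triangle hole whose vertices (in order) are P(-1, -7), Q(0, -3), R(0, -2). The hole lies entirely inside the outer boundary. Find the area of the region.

102

Outer boundary:
Σ = (-68) + (-23) + (9) + (-123) = -205
Area = |Σ|/2 = 102.5.
Hole:
Σ = (3) + (0) + (-2) = 1
Area = |Σ|/2 = 0.5.
Net area = 102.5 − 0.5 = 102.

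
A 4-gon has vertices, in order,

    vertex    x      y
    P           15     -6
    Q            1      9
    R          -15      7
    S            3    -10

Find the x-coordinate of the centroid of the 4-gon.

Apply Gauss's area formula. First the cross-terms c_i = x_i·y_{i+1} − x_{i+1}·y_i:
  141, 142, 129, 132  ⇒  2A = 544, A = 272.
Then Σ (x_i + x_{i+1})·c_i = 1096, so x̄ = 1096 / (6·272) = 137/204.

137/204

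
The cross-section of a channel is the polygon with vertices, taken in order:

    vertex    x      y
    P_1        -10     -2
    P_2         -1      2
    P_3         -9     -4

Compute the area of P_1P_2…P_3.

11

P_1→P_2: (-10)(2) − (-1)(-2) = -22
P_2→P_3: (-1)(-4) − (-9)(2) = 22
P_3→P_1: (-9)(-2) − (-10)(-4) = -22
Σ = -22
Area = |Σ|/2 = 11.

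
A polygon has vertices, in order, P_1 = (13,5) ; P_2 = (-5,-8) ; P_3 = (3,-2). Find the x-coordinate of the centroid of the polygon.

Apply the shoelace formula. First the cross-terms c_i = x_i·y_{i+1} − x_{i+1}·y_i:
  -79, 34, 41  ⇒  2A = -4, A = -2.
Then Σ (x_i + x_{i+1})·c_i = -44, so x̄ = -44 / (6·(-2)) = 11/3.

11/3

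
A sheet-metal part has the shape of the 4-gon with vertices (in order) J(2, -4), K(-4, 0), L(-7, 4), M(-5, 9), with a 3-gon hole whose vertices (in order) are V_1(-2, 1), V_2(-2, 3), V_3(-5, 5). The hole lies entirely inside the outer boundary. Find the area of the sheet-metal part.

33.5

Outer boundary:
Apply Gauss's area formula: 2A = Σ (x_i·y_{i+1} − x_{i+1}·y_i), indices taken mod 4.
Σ = (-16) + (-16) + (-43) + (2) = -73
Area = |Σ|/2 = 36.5.
Hole:
Σ = (-4) + (5) + (5) = 6
Area = |Σ|/2 = 3.
Net area = 36.5 − 3 = 33.5.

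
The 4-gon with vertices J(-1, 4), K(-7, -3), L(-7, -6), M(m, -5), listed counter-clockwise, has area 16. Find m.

The doubled signed area Σ (x_i y_{i+1} − x_{i+1} y_i) is linear in m.
With m=0 it equals 82; the coefficient of m is 10 (from the two edges through M).
So 10·m + 82 = 2·16 = 32 ⇒ m = -5.

-5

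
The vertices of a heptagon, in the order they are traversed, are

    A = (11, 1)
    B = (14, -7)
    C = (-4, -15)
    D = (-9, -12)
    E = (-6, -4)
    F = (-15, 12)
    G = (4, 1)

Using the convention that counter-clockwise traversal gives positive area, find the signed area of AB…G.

-327

A→B: (11)(-7) − (14)(1) = -91
B→C: (14)(-15) − (-4)(-7) = -238
C→D: (-4)(-12) − (-9)(-15) = -87
D→E: (-9)(-4) − (-6)(-12) = -36
E→F: (-6)(12) − (-15)(-4) = -132
F→G: (-15)(1) − (4)(12) = -63
G→A: (4)(1) − (11)(1) = -7
Σ = -654
Signed area = Σ/2 = -327 (negative ⇒ clockwise traversal).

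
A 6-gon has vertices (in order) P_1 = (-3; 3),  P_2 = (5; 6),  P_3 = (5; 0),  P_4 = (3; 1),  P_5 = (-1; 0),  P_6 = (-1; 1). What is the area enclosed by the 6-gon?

Apply the shoelace formula: 2A = Σ (x_i·y_{i+1} − x_{i+1}·y_i), indices taken mod 6.
Σ = (-33) + (-30) + (5) + (1) + (-1) + (0) = -58
Area = |Σ|/2 = 29.

29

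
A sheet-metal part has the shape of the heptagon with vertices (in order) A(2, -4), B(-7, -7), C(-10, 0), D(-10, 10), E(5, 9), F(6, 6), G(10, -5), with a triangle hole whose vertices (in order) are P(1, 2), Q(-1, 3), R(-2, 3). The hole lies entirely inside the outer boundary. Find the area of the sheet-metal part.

247.5

Outer boundary:
Apply Gauss's area formula: 2A = Σ (x_i·y_{i+1} − x_{i+1}·y_i), indices taken mod 7.
Σ = (-42) + (-70) + (-100) + (-140) + (-24) + (-90) + (-30) = -496
Area = |Σ|/2 = 248.
Hole:
Apply Gauss's area formula: 2A = Σ (x_i·y_{i+1} − x_{i+1}·y_i), indices taken mod 3.
P→Q: (1)(3) − (-1)(2) = 5
Q→R: (-1)(3) − (-2)(3) = 3
R→P: (-2)(2) − (1)(3) = -7
Σ = 1
Area = |Σ|/2 = 0.5.
Net area = 248 − 0.5 = 247.5.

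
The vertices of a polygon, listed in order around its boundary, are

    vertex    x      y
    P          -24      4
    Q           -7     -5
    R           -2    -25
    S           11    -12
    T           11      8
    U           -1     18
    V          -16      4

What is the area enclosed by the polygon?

Apply the shoelace (surveyor's) formula: 2A = Σ (x_i·y_{i+1} − x_{i+1}·y_i), indices taken mod 7.
P→Q: (-24)(-5) − (-7)(4) = 148
Q→R: (-7)(-25) − (-2)(-5) = 165
R→S: (-2)(-12) − (11)(-25) = 299
S→T: (11)(8) − (11)(-12) = 220
T→U: (11)(18) − (-1)(8) = 206
U→V: (-1)(4) − (-16)(18) = 284
V→P: (-16)(4) − (-24)(4) = 32
Σ = 1354
Area = |Σ|/2 = 677.

677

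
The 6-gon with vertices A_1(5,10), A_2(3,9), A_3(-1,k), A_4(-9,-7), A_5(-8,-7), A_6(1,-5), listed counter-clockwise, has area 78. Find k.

The doubled signed area Σ (x_i y_{i+1} − x_{i+1} y_i) is linear in k.
With k=0 it equals 120; the coefficient of k is 12 (from the two edges through A_3).
So 12·k + 120 = 2·78 = 156 ⇒ k = 3.

3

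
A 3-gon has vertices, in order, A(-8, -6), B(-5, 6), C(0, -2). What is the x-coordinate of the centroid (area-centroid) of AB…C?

-13/3

Apply the shoelace formula. First the cross-terms c_i = x_i·y_{i+1} − x_{i+1}·y_i:
  -78, 10, -16  ⇒  2A = -84, A = -42.
Then Σ (x_i + x_{i+1})·c_i = 1092, so x̄ = 1092 / (6·(-42)) = -13/3.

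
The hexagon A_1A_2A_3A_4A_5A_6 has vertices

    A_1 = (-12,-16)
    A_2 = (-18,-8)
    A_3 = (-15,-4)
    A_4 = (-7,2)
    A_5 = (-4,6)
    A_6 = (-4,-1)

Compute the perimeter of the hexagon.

54

|A_1A_2| = √((-6)² + (8)²) = √100 = 10
|A_2A_3| = √((3)² + (4)²) = √25 = 5
|A_3A_4| = √((8)² + (6)²) = √100 = 10
|A_4A_5| = √((3)² + (4)²) = √25 = 5
|A_5A_6| = √((0)² + (-7)²) = √49 = 7
|A_6A_1| = √((-8)² + (-15)²) = √289 = 17
Perimeter = 10 + 5 + 10 + 5 + 7 + 17 = 54.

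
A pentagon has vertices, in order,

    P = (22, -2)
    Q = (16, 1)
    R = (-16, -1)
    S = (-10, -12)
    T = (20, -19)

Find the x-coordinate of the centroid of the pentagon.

Apply the surveyor's formula. First the cross-terms c_i = x_i·y_{i+1} − x_{i+1}·y_i:
  54, 0, 182, 430, 378  ⇒  2A = 1044, A = 522.
Then Σ (x_i + x_{i+1})·c_i = 17496, so x̄ = 17496 / (6·522) = 162/29.

162/29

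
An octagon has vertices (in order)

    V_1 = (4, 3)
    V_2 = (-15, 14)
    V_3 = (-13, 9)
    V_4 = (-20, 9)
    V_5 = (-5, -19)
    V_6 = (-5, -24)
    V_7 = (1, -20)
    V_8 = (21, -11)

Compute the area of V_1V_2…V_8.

650.5

Σ = (101) + (47) + (63) + (425) + (25) + (124) + (409) + (107) = 1301
Area = |Σ|/2 = 650.5.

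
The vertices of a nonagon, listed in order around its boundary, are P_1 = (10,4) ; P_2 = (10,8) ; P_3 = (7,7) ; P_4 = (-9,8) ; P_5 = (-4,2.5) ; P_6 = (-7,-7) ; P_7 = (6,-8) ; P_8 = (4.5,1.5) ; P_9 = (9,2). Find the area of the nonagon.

Apply Gauss's area formula: 2A = Σ (x_i·y_{i+1} − x_{i+1}·y_i), indices taken mod 9.
Σ = (40) + (14) + (119) + (9.5) + (45.5) + (98) + (45) + (-4.5) + (16) = 382.5
Area = |Σ|/2 = 191.25.

191.25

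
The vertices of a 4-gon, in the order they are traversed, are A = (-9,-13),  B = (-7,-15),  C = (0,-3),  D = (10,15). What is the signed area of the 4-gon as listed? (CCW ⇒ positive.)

Σ = (44) + (21) + (30) + (5) = 100
Signed area = Σ/2 = 50 (positive ⇒ counter-clockwise traversal).

50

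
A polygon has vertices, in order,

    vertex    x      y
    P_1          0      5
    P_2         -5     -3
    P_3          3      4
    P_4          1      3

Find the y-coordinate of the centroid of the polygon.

19/12

Apply the shoelace formula. First the cross-terms c_i = x_i·y_{i+1} − x_{i+1}·y_i:
  25, -11, 5, 5  ⇒  2A = 24, A = 12.
Then Σ (y_i + y_{i+1})·c_i = 114, so ȳ = 114 / (6·12) = 19/12.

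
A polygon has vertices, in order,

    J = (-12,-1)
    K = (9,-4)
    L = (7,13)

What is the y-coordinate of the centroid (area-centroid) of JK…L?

8/3

Apply the shoelace (surveyor's) formula. First the cross-terms c_i = x_i·y_{i+1} − x_{i+1}·y_i:
  57, 145, 149  ⇒  2A = 351, A = 175.5.
Then Σ (y_i + y_{i+1})·c_i = 2808, so ȳ = 2808 / (6·175.5) = 8/3.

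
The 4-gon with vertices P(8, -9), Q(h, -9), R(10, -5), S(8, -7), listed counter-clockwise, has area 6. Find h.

10

The doubled signed area Σ (x_i y_{i+1} − x_{i+1} y_i) is linear in h.
With h=0 it equals -28; the coefficient of h is 4 (from the two edges through Q).
So 4·h + -28 = 2·6 = 12 ⇒ h = 10.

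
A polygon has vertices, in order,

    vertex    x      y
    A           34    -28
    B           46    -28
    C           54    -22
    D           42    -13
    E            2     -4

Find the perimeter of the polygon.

|AB| = √((12)² + (0)²) = √144 = 12
|BC| = √((8)² + (6)²) = √100 = 10
|CD| = √((-12)² + (9)²) = √225 = 15
|DE| = √((-40)² + (9)²) = √1681 = 41
|EA| = √((32)² + (-24)²) = √1600 = 40
Perimeter = 12 + 10 + 15 + 41 + 40 = 118.

118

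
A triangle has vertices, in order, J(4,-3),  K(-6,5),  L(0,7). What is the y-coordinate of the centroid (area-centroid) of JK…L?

Apply the shoelace (surveyor's) formula. First the cross-terms c_i = x_i·y_{i+1} − x_{i+1}·y_i:
  2, -42, -28  ⇒  2A = -68, A = -34.
Then Σ (y_i + y_{i+1})·c_i = -612, so ȳ = -612 / (6·(-34)) = 3.

3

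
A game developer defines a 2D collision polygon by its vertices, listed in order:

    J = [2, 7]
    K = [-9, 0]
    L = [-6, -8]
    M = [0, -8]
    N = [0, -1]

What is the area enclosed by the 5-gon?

J→K: (2)(0) − (-9)(7) = 63
K→L: (-9)(-8) − (-6)(0) = 72
L→M: (-6)(-8) − (0)(-8) = 48
M→N: (0)(-1) − (0)(-8) = 0
N→J: (0)(7) − (2)(-1) = 2
Σ = 185
Area = |Σ|/2 = 92.5.

92.5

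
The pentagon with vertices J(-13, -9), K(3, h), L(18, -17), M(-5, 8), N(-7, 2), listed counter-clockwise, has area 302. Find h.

The doubled signed area Σ (x_i y_{i+1} − x_{i+1} y_i) is linear in h.
With h=0 it equals 170; the coefficient of h is -31 (from the two edges through K).
So -31·h + 170 = 2·302 = 604 ⇒ h = -14.

-14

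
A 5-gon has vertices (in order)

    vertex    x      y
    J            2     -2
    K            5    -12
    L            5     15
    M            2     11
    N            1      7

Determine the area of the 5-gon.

66.5

Cross-terms: -14, 135, 25, 3, -16  ⇒  Σ = 133
Area = |Σ|/2 = 66.5.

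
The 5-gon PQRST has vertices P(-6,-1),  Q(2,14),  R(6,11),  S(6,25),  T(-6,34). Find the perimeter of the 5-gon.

86

|PQ| = √((8)² + (15)²) = √289 = 17
|QR| = √((4)² + (-3)²) = √25 = 5
|RS| = √((0)² + (14)²) = √196 = 14
|ST| = √((-12)² + (9)²) = √225 = 15
|TP| = √((0)² + (-35)²) = √1225 = 35
Perimeter = 17 + 5 + 14 + 15 + 35 = 86.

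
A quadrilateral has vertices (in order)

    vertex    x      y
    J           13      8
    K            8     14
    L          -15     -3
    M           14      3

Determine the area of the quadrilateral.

187

Cross-terms: 118, 186, -3, 73  ⇒  Σ = 374
Area = |Σ|/2 = 187.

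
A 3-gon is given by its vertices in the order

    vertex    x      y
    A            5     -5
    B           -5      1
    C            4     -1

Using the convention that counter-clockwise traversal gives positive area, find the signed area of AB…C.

-17

Cross-terms: -20, 1, -15  ⇒  Σ = -34
Signed area = Σ/2 = -17 (negative ⇒ clockwise traversal).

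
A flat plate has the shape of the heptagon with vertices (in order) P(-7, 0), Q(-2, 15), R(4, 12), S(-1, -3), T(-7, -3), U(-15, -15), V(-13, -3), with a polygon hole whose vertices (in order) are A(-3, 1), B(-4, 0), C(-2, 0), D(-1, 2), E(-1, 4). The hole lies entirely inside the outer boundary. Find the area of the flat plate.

Outer boundary:
Apply the shoelace formula: 2A = Σ (x_i·y_{i+1} − x_{i+1}·y_i), indices taken mod 7.
Cross-terms: -105, -84, 0, -18, 60, -150, -21  ⇒  Σ = -318
Area = |Σ|/2 = 159.
Hole:
Σ = (4) + (0) + (-4) + (-2) + (11) = 9
Area = |Σ|/2 = 4.5.
Net area = 159 − 4.5 = 154.5.

154.5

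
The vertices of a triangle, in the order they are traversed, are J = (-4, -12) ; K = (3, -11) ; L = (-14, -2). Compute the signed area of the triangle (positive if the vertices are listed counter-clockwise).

40

J→K: (-4)(-11) − (3)(-12) = 80
K→L: (3)(-2) − (-14)(-11) = -160
L→J: (-14)(-12) − (-4)(-2) = 160
Σ = 80
Signed area = Σ/2 = 40 (positive ⇒ counter-clockwise traversal).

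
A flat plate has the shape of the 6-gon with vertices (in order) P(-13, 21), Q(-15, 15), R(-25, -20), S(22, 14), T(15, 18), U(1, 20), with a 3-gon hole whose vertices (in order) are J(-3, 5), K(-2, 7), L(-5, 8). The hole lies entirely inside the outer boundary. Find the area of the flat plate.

Outer boundary:
P→Q: (-13)(15) − (-15)(21) = 120
Q→R: (-15)(-20) − (-25)(15) = 675
R→S: (-25)(14) − (22)(-20) = 90
S→T: (22)(18) − (15)(14) = 186
T→U: (15)(20) − (1)(18) = 282
U→P: (1)(21) − (-13)(20) = 281
Σ = 1634
Area = |Σ|/2 = 817.
Hole:
J→K: (-3)(7) − (-2)(5) = -11
K→L: (-2)(8) − (-5)(7) = 19
L→J: (-5)(5) − (-3)(8) = -1
Σ = 7
Area = |Σ|/2 = 3.5.
Net area = 817 − 3.5 = 813.5.

813.5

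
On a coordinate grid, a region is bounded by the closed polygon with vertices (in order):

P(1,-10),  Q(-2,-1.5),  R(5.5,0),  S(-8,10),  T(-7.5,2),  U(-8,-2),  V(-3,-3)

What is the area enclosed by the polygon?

91.375

Apply the shoelace formula: 2A = Σ (x_i·y_{i+1} − x_{i+1}·y_i), indices taken mod 7.
P→Q: (1)(-1.5) − (-2)(-10) = -21.5
Q→R: (-2)(0) − (5.5)(-1.5) = 8.25
R→S: (5.5)(10) − (-8)(0) = 55
S→T: (-8)(2) − (-7.5)(10) = 59
T→U: (-7.5)(-2) − (-8)(2) = 31
U→V: (-8)(-3) − (-3)(-2) = 18
V→P: (-3)(-10) − (1)(-3) = 33
Σ = 182.75
Area = |Σ|/2 = 91.375.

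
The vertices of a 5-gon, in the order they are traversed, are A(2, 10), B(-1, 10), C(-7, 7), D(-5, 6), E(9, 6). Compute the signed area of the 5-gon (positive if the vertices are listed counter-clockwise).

40

Apply Gauss's area formula: 2A = Σ (x_i·y_{i+1} − x_{i+1}·y_i), indices taken mod 5.
Σ = (30) + (63) + (-7) + (-84) + (78) = 80
Signed area = Σ/2 = 40 (positive ⇒ counter-clockwise traversal).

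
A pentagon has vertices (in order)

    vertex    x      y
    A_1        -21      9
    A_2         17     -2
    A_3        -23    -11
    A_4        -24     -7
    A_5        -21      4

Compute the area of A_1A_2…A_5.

397.5

Apply the shoelace (surveyor's) formula: 2A = Σ (x_i·y_{i+1} − x_{i+1}·y_i), indices taken mod 5.
Cross-terms: -111, -233, -103, -243, -105  ⇒  Σ = -795
Area = |Σ|/2 = 397.5.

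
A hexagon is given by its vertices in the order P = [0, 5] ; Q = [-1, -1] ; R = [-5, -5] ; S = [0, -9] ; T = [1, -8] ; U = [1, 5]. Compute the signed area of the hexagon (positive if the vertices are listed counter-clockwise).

Σ = (5) + (0) + (45) + (9) + (13) + (5) = 77
Signed area = Σ/2 = 38.5 (positive ⇒ counter-clockwise traversal).

38.5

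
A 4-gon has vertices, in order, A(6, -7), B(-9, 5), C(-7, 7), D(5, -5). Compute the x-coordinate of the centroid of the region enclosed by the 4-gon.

Apply the shoelace formula. First the cross-terms c_i = x_i·y_{i+1} − x_{i+1}·y_i:
  -33, -28, 0, -5  ⇒  2A = -66, A = -33.
Then Σ (x_i + x_{i+1})·c_i = 492, so x̄ = 492 / (6·(-33)) = -82/33.

-82/33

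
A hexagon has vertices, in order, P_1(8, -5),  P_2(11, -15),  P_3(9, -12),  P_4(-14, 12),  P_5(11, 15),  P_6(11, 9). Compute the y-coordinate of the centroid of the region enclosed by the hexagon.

1123/219

Apply the surveyor's formula. First the cross-terms c_i = x_i·y_{i+1} − x_{i+1}·y_i:
  -65, 3, -60, -342, -66, -127  ⇒  2A = -657, A = -328.5.
Then Σ (y_i + y_{i+1})·c_i = -10107, so ȳ = -10107 / (6·(-328.5)) = 1123/219.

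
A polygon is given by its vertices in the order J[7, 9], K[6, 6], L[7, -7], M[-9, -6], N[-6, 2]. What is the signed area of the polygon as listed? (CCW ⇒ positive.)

-161.5

Apply the shoelace (surveyor's) formula: 2A = Σ (x_i·y_{i+1} − x_{i+1}·y_i), indices taken mod 5.
Cross-terms: -12, -84, -105, -54, -68  ⇒  Σ = -323
Signed area = Σ/2 = -161.5 (negative ⇒ clockwise traversal).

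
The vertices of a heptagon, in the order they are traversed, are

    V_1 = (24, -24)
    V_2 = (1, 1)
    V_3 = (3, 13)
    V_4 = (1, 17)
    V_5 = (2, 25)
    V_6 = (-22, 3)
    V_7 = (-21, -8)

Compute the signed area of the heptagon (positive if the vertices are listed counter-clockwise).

Apply the shoelace formula: 2A = Σ (x_i·y_{i+1} − x_{i+1}·y_i), indices taken mod 7.
Σ = (48) + (10) + (38) + (-9) + (556) + (239) + (696) = 1578
Signed area = Σ/2 = 789 (positive ⇒ counter-clockwise traversal).

789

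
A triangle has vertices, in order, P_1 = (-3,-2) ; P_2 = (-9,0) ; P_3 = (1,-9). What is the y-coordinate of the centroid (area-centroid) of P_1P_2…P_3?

Apply the shoelace formula. First the cross-terms c_i = x_i·y_{i+1} − x_{i+1}·y_i:
  -18, 81, -29  ⇒  2A = 34, A = 17.
Then Σ (y_i + y_{i+1})·c_i = -374, so ȳ = -374 / (6·17) = -11/3.

-11/3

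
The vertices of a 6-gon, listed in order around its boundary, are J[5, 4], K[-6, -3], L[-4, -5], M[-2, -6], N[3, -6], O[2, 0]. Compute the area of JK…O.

Apply the surveyor's formula: 2A = Σ (x_i·y_{i+1} − x_{i+1}·y_i), indices taken mod 6.
Σ = (9) + (18) + (14) + (30) + (12) + (8) = 91
Area = |Σ|/2 = 45.5.

45.5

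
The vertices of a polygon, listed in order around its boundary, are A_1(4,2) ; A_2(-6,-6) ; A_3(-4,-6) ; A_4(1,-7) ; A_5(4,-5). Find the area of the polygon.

42.5

Apply Gauss's area formula: 2A = Σ (x_i·y_{i+1} − x_{i+1}·y_i), indices taken mod 5.
Σ = (-12) + (12) + (34) + (23) + (28) = 85
Area = |Σ|/2 = 42.5.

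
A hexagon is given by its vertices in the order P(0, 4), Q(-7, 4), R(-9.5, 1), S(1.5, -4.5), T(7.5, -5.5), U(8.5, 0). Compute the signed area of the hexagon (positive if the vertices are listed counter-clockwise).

Σ = (28) + (31) + (41.25) + (25.5) + (46.75) + (34) = 206.5
Signed area = Σ/2 = 103.25 (positive ⇒ counter-clockwise traversal).

103.25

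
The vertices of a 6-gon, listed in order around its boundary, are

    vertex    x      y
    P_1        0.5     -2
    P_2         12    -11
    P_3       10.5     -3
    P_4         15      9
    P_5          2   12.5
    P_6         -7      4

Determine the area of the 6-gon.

Σ = (18.5) + (79.5) + (139.5) + (169.5) + (95.5) + (12) = 514.5
Area = |Σ|/2 = 257.25.

257.25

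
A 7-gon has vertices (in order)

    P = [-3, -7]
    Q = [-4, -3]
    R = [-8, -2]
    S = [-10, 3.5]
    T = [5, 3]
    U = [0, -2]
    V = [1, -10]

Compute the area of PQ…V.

87.75

Apply Gauss's area formula: 2A = Σ (x_i·y_{i+1} − x_{i+1}·y_i), indices taken mod 7.
Σ = (-19) + (-16) + (-48) + (-47.5) + (-10) + (2) + (-37) = -175.5
Area = |Σ|/2 = 87.75.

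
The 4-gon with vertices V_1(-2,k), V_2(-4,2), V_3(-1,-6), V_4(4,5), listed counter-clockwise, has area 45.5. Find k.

The doubled signed area Σ (x_i y_{i+1} − x_{i+1} y_i) is linear in k.
With k=0 it equals 51; the coefficient of k is 8 (from the two edges through V_1).
So 8·k + 51 = 2·45.5 = 91 ⇒ k = 5.

5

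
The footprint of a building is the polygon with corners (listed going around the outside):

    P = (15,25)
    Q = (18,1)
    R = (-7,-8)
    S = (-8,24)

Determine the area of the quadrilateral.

Apply Gauss's area formula: 2A = Σ (x_i·y_{i+1} − x_{i+1}·y_i), indices taken mod 4.
P→Q: (15)(1) − (18)(25) = -435
Q→R: (18)(-8) − (-7)(1) = -137
R→S: (-7)(24) − (-8)(-8) = -232
S→P: (-8)(25) − (15)(24) = -560
Σ = -1364
Area = |Σ|/2 = 682.

682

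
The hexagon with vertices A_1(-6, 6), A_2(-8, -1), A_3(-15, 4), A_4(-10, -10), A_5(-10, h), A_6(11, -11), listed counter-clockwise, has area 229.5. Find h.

The doubled signed area Σ (x_i y_{i+1} − x_{i+1} y_i) is linear in h.
With h=0 it equals 207; the coefficient of h is -21 (from the two edges through A_5).
So -21·h + 207 = 2·229.5 = 459 ⇒ h = -12.

-12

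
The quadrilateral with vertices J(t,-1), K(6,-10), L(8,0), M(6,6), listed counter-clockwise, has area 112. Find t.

-6

Write out the shoelace sum; only the two edges meeting at J involve t:
2·Area = [(6·(-1) − t·6) + (t·(-10) − 6·(-1))] + 128
       = -16·t + 128 = 224
⇒ t = -6.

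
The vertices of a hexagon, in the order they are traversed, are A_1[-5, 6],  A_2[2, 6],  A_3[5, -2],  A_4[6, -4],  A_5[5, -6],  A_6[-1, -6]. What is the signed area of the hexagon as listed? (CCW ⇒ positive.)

-86

Apply Gauss's area formula: 2A = Σ (x_i·y_{i+1} − x_{i+1}·y_i), indices taken mod 6.
Σ = (-42) + (-34) + (-8) + (-16) + (-36) + (-36) = -172
Signed area = Σ/2 = -86 (negative ⇒ clockwise traversal).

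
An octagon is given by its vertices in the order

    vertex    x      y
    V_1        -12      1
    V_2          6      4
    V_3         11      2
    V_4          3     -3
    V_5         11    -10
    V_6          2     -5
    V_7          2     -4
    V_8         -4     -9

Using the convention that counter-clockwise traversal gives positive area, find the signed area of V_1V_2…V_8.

Cross-terms: -54, -32, -39, 3, -35, 2, -34, -112  ⇒  Σ = -301
Signed area = Σ/2 = -150.5 (negative ⇒ clockwise traversal).

-150.5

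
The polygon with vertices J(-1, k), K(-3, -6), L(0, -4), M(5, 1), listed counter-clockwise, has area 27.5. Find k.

The doubled signed area Σ (x_i y_{i+1} − x_{i+1} y_i) is linear in k.
With k=0 it equals 39; the coefficient of k is 8 (from the two edges through J).
So 8·k + 39 = 2·27.5 = 55 ⇒ k = 2.

2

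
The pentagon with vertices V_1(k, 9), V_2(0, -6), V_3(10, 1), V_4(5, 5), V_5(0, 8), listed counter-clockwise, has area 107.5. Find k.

The doubled signed area Σ (x_i y_{i+1} − x_{i+1} y_i) is linear in k.
With k=0 it equals 145; the coefficient of k is -14 (from the two edges through V_1).
So -14·k + 145 = 2·107.5 = 215 ⇒ k = -5.

-5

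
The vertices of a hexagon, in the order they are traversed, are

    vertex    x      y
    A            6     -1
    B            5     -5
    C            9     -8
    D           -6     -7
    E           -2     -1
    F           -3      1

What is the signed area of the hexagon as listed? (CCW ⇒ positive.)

Apply the surveyor's formula: 2A = Σ (x_i·y_{i+1} − x_{i+1}·y_i), indices taken mod 6.
A→B: (6)(-5) − (5)(-1) = -25
B→C: (5)(-8) − (9)(-5) = 5
C→D: (9)(-7) − (-6)(-8) = -111
D→E: (-6)(-1) − (-2)(-7) = -8
E→F: (-2)(1) − (-3)(-1) = -5
F→A: (-3)(-1) − (6)(1) = -3
Σ = -147
Signed area = Σ/2 = -73.5 (negative ⇒ clockwise traversal).

-73.5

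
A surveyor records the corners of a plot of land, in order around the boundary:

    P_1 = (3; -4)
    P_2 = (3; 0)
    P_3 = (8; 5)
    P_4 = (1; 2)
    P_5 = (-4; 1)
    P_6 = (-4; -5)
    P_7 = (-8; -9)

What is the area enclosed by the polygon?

63

Apply the surveyor's formula: 2A = Σ (x_i·y_{i+1} − x_{i+1}·y_i), indices taken mod 7.
Cross-terms: 12, 15, 11, 9, 24, -4, 59  ⇒  Σ = 126
Area = |Σ|/2 = 63.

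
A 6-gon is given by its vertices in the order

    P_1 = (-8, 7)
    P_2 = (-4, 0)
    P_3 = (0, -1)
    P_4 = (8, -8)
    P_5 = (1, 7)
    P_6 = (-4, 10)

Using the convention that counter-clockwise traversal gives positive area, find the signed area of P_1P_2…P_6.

Apply the shoelace (surveyor's) formula: 2A = Σ (x_i·y_{i+1} − x_{i+1}·y_i), indices taken mod 6.
Σ = (28) + (4) + (8) + (64) + (38) + (52) = 194
Signed area = Σ/2 = 97 (positive ⇒ counter-clockwise traversal).

97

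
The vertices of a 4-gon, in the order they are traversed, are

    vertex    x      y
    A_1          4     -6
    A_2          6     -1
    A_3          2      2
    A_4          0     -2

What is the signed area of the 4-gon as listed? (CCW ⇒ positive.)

Σ = (32) + (14) + (-4) + (8) = 50
Signed area = Σ/2 = 25 (positive ⇒ counter-clockwise traversal).

25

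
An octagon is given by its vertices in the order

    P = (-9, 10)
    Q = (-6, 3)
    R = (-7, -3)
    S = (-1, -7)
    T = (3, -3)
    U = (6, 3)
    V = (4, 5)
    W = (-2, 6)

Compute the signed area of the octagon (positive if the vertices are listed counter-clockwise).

127.5

Apply the surveyor's formula: 2A = Σ (x_i·y_{i+1} − x_{i+1}·y_i), indices taken mod 8.
Σ = (33) + (39) + (46) + (24) + (27) + (18) + (34) + (34) = 255
Signed area = Σ/2 = 127.5 (positive ⇒ counter-clockwise traversal).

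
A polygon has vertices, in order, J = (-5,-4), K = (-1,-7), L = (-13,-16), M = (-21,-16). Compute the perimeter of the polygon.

|JK| = √((4)² + (-3)²) = √25 = 5
|KL| = √((-12)² + (-9)²) = √225 = 15
|LM| = √((-8)² + (0)²) = √64 = 8
|MJ| = √((16)² + (12)²) = √400 = 20
Perimeter = 5 + 15 + 8 + 20 = 48.

48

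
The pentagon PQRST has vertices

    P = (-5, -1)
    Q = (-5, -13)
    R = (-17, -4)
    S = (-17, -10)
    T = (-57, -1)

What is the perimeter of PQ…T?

126

|PQ| = √((0)² + (-12)²) = √144 = 12
|QR| = √((-12)² + (9)²) = √225 = 15
|RS| = √((0)² + (-6)²) = √36 = 6
|ST| = √((-40)² + (9)²) = √1681 = 41
|TP| = √((52)² + (0)²) = √2704 = 52
Perimeter = 12 + 15 + 6 + 41 + 52 = 126.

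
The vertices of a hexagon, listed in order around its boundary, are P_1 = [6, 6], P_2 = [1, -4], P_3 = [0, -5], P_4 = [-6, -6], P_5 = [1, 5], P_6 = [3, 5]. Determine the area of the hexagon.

55.5

Σ = (-30) + (-5) + (-30) + (-24) + (-10) + (-12) = -111
Area = |Σ|/2 = 55.5.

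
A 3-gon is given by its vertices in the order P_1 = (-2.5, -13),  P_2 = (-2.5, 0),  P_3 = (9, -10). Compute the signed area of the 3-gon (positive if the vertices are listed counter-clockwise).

-74.75

Σ = (-32.5) + (25) + (-142) = -149.5
Signed area = Σ/2 = -74.75 (negative ⇒ clockwise traversal).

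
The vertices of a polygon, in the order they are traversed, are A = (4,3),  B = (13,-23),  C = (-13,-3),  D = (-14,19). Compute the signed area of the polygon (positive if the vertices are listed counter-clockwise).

-438

Apply the surveyor's formula: 2A = Σ (x_i·y_{i+1} − x_{i+1}·y_i), indices taken mod 4.
Σ = (-131) + (-338) + (-289) + (-118) = -876
Signed area = Σ/2 = -438 (negative ⇒ clockwise traversal).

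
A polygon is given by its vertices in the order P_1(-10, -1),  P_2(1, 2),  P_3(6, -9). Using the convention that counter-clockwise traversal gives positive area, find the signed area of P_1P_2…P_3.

Σ = (-19) + (-21) + (-96) = -136
Signed area = Σ/2 = -68 (negative ⇒ clockwise traversal).

-68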